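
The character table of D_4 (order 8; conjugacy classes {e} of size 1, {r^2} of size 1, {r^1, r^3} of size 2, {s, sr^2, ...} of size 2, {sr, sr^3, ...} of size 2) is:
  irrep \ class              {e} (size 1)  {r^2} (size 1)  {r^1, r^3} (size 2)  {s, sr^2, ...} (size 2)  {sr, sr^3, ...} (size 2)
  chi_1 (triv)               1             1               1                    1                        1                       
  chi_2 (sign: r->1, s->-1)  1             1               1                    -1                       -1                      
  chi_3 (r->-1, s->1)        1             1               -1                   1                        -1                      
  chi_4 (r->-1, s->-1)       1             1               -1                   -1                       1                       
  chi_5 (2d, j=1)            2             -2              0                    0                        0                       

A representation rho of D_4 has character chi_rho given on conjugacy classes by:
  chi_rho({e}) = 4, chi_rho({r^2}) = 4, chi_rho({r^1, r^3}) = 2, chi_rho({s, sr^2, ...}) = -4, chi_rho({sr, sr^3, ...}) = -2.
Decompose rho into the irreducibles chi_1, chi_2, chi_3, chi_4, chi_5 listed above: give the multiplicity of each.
Multiplicities: chi_1: 0, chi_2: 3, chi_3: 0, chi_4: 1, chi_5: 0.

Use <chi_rho, chi> = (1/|G|) sum_C |C| * chi_rho(C) * conj(chi(C)) with |G| = 8 for each irreducible chi in the table:
  <chi_rho, chi_1> = (1/8)[1*(4)*conj(1) + 1*(4)*conj(1) + 2*(2)*conj(1) + 2*(-4)*conj(1) + 2*(-2)*conj(1)]
      = (1/8)[(4) + (4) + (4) + (-8) + (-4)] = 0/8 = 0
  <chi_rho, chi_2> = (1/8)[1*(4)*conj(1) + 1*(4)*conj(1) + 2*(2)*conj(1) + 2*(-4)*conj(-1) + 2*(-2)*conj(-1)]
      = (1/8)[(4) + (4) + (4) + (8) + (4)] = 24/8 = 3
  <chi_rho, chi_3> = (1/8)[1*(4)*conj(1) + 1*(4)*conj(1) + 2*(2)*conj(-1) + 2*(-4)*conj(1) + 2*(-2)*conj(-1)]
      = (1/8)[(4) + (4) + (-4) + (-8) + (4)] = 0/8 = 0
  <chi_rho, chi_4> = (1/8)[1*(4)*conj(1) + 1*(4)*conj(1) + 2*(2)*conj(-1) + 2*(-4)*conj(-1) + 2*(-2)*conj(1)]
      = (1/8)[(4) + (4) + (-4) + (8) + (-4)] = 8/8 = 1
  <chi_rho, chi_5> = (1/8)[1*(4)*conj(2) + 1*(4)*conj(-2) + 2*(2)*conj(0) + 2*(-4)*conj(0) + 2*(-2)*conj(0)]
      = (1/8)[(8) + (-8) + (0) + (0) + (0)] = 0/8 = 0
Dimension check: dim(rho) = sum (mult * dim) = 0*1 + 3*1 + 0*1 + 1*1 + 0*2 = 4 = chi_rho(e) = 4.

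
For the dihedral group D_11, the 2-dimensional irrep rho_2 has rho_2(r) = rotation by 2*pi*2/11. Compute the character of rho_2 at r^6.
chi_{rho_2}(r^6) = 2*cos(2*pi*2*6/11) = 2*cos(24*pi/11)

Why: rho_2(r^6) is rotation by angle 2*pi*2*6/11, whose trace is 2*cos(2*pi*2*6/11) = 2*cos(24*pi/11).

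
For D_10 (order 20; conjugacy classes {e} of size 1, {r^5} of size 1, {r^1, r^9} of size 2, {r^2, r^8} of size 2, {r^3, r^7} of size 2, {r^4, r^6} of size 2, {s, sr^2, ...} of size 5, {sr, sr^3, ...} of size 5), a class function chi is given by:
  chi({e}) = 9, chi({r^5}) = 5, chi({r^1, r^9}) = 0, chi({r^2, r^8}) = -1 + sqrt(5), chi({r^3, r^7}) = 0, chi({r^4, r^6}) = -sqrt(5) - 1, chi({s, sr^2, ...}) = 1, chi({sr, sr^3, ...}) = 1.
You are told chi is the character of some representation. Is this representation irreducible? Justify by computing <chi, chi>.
Not irreducible (reducible): <chi, chi> = 7 > 1.

Justification: <chi, chi> = (1/|G|) sum_C |C| * |chi(C)|^2 = (1/20)[1*|9|^2 + 1*|5|^2 + 2*|0|^2 + 2*|-1 + sqrt(5)|^2 + 2*|0|^2 + 2*|-sqrt(5) - 1|^2 + 5*|1|^2 + 5*|1|^2]
  = (1/20)[(81) + (25) + (0) + (12 - 4*sqrt(5)) + (0) + (4*sqrt(5) + 12) + (5) + (5)] = 140/20 = 7.
A character is irreducible iff <chi, chi> = 1, so this representation is reducible.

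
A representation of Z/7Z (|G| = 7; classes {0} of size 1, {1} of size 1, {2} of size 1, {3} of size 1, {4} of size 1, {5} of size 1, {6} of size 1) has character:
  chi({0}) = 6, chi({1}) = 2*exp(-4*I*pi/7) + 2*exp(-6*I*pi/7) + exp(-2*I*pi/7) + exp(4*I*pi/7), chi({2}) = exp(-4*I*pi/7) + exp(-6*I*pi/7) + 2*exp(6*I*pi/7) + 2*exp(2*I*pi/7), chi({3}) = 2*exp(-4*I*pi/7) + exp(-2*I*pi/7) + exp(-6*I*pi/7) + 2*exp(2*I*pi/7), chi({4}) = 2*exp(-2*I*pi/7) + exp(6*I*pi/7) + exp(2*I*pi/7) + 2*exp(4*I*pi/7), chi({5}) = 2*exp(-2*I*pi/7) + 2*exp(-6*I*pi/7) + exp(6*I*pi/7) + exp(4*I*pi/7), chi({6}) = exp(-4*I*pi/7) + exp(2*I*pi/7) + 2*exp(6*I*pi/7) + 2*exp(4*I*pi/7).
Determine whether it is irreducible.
Not irreducible (reducible): <chi, chi> = 10 > 1.

Justification: <chi, chi> = (1/|G|) sum_C |C| * |chi(C)|^2 = (1/7)[1*|6|^2 + 1*|2*exp(-4*I*pi/7) + 2*exp(-6*I*pi/7) + exp(-2*I*pi/7) + exp(4*I*pi/7)|^2 + 1*|exp(-4*I*pi/7) + exp(-6*I*pi/7) + 2*exp(6*I*pi/7) + 2*exp(2*I*pi/7)|^2 + 1*|2*exp(-4*I*pi/7) + exp(-2*I*pi/7) + exp(-6*I*pi/7) + 2*exp(2*I*pi/7)|^2 + 1*|2*exp(-2*I*pi/7) + exp(6*I*pi/7) + exp(2*I*pi/7) + 2*exp(4*I*pi/7)|^2 + 1*|2*exp(-2*I*pi/7) + 2*exp(-6*I*pi/7) + exp(6*I*pi/7) + exp(4*I*pi/7)|^2 + 1*|exp(-4*I*pi/7) + exp(2*I*pi/7) + 2*exp(6*I*pi/7) + 2*exp(4*I*pi/7)|^2]
  = (1/7)[(36) + (10 + 6*exp(-2*I*pi/7) + 4*exp(-4*I*pi/7) + 3*exp(-6*I*pi/7) + 3*exp(6*I*pi/7) + 4*exp(4*I*pi/7) + 6*exp(2*I*pi/7)) + (10 + 6*exp(-4*I*pi/7) + 3*exp(-2*I*pi/7) + 4*exp(-6*I*pi/7) + 4*exp(6*I*pi/7) + 3*exp(2*I*pi/7) + 6*exp(4*I*pi/7)) + (10 + 4*exp(-2*I*pi/7) + 3*exp(-4*I*pi/7) + 6*exp(-6*I*pi/7) + 6*exp(6*I*pi/7) + 3*exp(4*I*pi/7) + 4*exp(2*I*pi/7)) + (10 + 4*exp(-2*I*pi/7) + 3*exp(-4*I*pi/7) + 6*exp(-6*I*pi/7) + 6*exp(6*I*pi/7) + 3*exp(4*I*pi/7) + 4*exp(2*I*pi/7)) + (10 + 6*exp(-4*I*pi/7) + 3*exp(-2*I*pi/7) + 4*exp(-6*I*pi/7) + 4*exp(6*I*pi/7) + 3*exp(2*I*pi/7) + 6*exp(4*I*pi/7)) + (10 + 6*exp(-2*I*pi/7) + 4*exp(-4*I*pi/7) + 3*exp(-6*I*pi/7) + 3*exp(6*I*pi/7) + 4*exp(4*I*pi/7) + 6*exp(2*I*pi/7))] = 70/7 = 10.
(Exp terms are combined using exp(i*s)*conj(exp(i*t)) = exp(i*(s-t)), and sums of them are collapsed using the identity that for every m > 1 the m distinct m-th roots of unity sum to 0, e.g. 1 + exp(2*I*pi/3) + exp(-2*I*pi/3) = 0.)
A character is irreducible iff <chi, chi> = 1, so this representation is reducible.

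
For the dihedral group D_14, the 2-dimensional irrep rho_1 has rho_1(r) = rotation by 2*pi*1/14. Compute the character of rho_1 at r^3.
chi_{rho_1}(r^3) = 2*cos(2*pi*1*3/14) = 2*cos(3*pi/7)

Justification: rho_1(r^3) is rotation by angle 2*pi*1*3/14, whose trace is 2*cos(2*pi*1*3/14) = 2*cos(3*pi/7).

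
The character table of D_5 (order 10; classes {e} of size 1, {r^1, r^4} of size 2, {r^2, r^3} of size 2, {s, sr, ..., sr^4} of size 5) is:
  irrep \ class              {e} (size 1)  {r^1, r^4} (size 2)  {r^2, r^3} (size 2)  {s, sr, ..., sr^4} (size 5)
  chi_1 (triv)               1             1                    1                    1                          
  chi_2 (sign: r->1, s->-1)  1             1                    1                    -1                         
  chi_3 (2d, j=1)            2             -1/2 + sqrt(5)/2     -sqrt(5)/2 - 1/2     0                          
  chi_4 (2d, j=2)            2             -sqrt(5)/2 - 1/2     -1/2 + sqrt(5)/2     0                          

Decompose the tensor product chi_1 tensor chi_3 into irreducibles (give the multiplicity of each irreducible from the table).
chi_1 tensor chi_3 = chi_3 (all other irreducibles have multiplicity 0).

Solution. The character of a tensor product is the pointwise product (chi_1 * chi_3)(C) = chi_1(C) * chi_3(C):
  {e}: (1)*(2), {r^1, r^4}: (1)*(-1/2 + sqrt(5)/2), {r^2, r^3}: (1)*(-sqrt(5)/2 - 1/2), {s, sr, ..., sr^4}: (1)*(0)
so (chi_1 * chi_3) takes values
  {e} -> 2, {r^1, r^4} -> -1/2 + sqrt(5)/2, {r^2, r^3} -> -sqrt(5)/2 - 1/2, {s, sr, ..., sr^4} -> 0.
Now take the inner product of this character with each irreducible chi from the table, <chi_1*chi_3, chi> = (1/10) sum_C |C| (chi_1*chi_3)(C) conj(chi(C)):
  <chi_1*chi_3, chi_1> = (1/10)[1*(2)*conj(1) + 2*(-1/2 + sqrt(5)/2)*conj(1) + 2*(-sqrt(5)/2 - 1/2)*conj(1) + 5*(0)*conj(1)]
      = (1/10)[(2) + (-1 + sqrt(5)) + (-sqrt(5) - 1) + (0)] = 0/10 = 0
  <chi_1*chi_3, chi_2> = (1/10)[1*(2)*conj(1) + 2*(-1/2 + sqrt(5)/2)*conj(1) + 2*(-sqrt(5)/2 - 1/2)*conj(1) + 5*(0)*conj(-1)]
      = (1/10)[(2) + (-1 + sqrt(5)) + (-sqrt(5) - 1) + (0)] = 0/10 = 0
  <chi_1*chi_3, chi_3> = (1/10)[1*(2)*conj(2) + 2*(-1/2 + sqrt(5)/2)*conj(-1/2 + sqrt(5)/2) + 2*(-sqrt(5)/2 - 1/2)*conj(-sqrt(5)/2 - 1/2) + 5*(0)*conj(0)]
      = (1/10)[(4) + (3 - sqrt(5)) + (sqrt(5) + 3) + (0)] = 10/10 = 1
  <chi_1*chi_3, chi_4> = (1/10)[1*(2)*conj(2) + 2*(-1/2 + sqrt(5)/2)*conj(-sqrt(5)/2 - 1/2) + 2*(-sqrt(5)/2 - 1/2)*conj(-1/2 + sqrt(5)/2) + 5*(0)*conj(0)]
      = (1/10)[(4) + (-2) + (-2) + (0)] = 0/10 = 0
Hence the multiplicities are chi_3: 1. Dimension check: dim(chi_1)*dim(chi_3) = 1*2 = 2 and sum (mult * dim) = 1*2 = 2.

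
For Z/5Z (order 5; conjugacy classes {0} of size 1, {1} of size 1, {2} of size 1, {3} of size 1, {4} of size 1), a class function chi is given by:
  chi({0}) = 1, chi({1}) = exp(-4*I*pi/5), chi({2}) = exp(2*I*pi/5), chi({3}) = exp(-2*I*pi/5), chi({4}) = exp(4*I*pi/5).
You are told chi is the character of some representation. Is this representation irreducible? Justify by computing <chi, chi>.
Irreducible: <chi, chi> = 1.

Derivation: <chi, chi> = (1/|G|) sum_C |C| * |chi(C)|^2 = (1/5)[1*|1|^2 + 1*|exp(-4*I*pi/5)|^2 + 1*|exp(2*I*pi/5)|^2 + 1*|exp(-2*I*pi/5)|^2 + 1*|exp(4*I*pi/5)|^2]
  = (1/5)[(1) + (1) + (1) + (1) + (1)] = 5/5 = 1.
(Exp terms are combined using exp(i*s)*conj(exp(i*t)) = exp(i*(s-t)), and sums of them are collapsed using the identity that for every m > 1 the m distinct m-th roots of unity sum to 0, e.g. 1 + exp(2*I*pi/3) + exp(-2*I*pi/3) = 0.)
A character is irreducible iff <chi, chi> = 1, so this representation is irreducible.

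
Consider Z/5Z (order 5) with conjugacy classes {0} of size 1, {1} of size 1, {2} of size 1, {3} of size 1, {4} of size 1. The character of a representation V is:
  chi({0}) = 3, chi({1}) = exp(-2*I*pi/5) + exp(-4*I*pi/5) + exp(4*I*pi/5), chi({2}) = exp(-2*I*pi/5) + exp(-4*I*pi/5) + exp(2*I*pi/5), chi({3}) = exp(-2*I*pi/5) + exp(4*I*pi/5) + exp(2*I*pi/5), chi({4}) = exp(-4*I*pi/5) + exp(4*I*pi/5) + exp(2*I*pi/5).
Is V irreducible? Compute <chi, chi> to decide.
Not irreducible (reducible): <chi, chi> = 3 > 1.

Argument: <chi, chi> = (1/|G|) sum_C |C| * |chi(C)|^2 = (1/5)[1*|3|^2 + 1*|exp(-2*I*pi/5) + exp(-4*I*pi/5) + exp(4*I*pi/5)|^2 + 1*|exp(-2*I*pi/5) + exp(-4*I*pi/5) + exp(2*I*pi/5)|^2 + 1*|exp(-2*I*pi/5) + exp(4*I*pi/5) + exp(2*I*pi/5)|^2 + 1*|exp(-4*I*pi/5) + exp(4*I*pi/5) + exp(2*I*pi/5)|^2]
  = (1/5)[(9) + (3 + 2*exp(-2*I*pi/5) + exp(-4*I*pi/5) + exp(4*I*pi/5) + 2*exp(2*I*pi/5)) + (3 + 2*exp(-4*I*pi/5) + exp(-2*I*pi/5) + exp(2*I*pi/5) + 2*exp(4*I*pi/5)) + (3 + 2*exp(-4*I*pi/5) + exp(-2*I*pi/5) + exp(2*I*pi/5) + 2*exp(4*I*pi/5)) + (3 + 2*exp(-2*I*pi/5) + exp(-4*I*pi/5) + exp(4*I*pi/5) + 2*exp(2*I*pi/5))] = 15/5 = 3.
(Exp terms are combined using exp(i*s)*conj(exp(i*t)) = exp(i*(s-t)), and sums of them are collapsed using the identity that for every m > 1 the m distinct m-th roots of unity sum to 0, e.g. 1 + exp(2*I*pi/3) + exp(-2*I*pi/3) = 0.)
A character is irreducible iff <chi, chi> = 1, so this representation is reducible.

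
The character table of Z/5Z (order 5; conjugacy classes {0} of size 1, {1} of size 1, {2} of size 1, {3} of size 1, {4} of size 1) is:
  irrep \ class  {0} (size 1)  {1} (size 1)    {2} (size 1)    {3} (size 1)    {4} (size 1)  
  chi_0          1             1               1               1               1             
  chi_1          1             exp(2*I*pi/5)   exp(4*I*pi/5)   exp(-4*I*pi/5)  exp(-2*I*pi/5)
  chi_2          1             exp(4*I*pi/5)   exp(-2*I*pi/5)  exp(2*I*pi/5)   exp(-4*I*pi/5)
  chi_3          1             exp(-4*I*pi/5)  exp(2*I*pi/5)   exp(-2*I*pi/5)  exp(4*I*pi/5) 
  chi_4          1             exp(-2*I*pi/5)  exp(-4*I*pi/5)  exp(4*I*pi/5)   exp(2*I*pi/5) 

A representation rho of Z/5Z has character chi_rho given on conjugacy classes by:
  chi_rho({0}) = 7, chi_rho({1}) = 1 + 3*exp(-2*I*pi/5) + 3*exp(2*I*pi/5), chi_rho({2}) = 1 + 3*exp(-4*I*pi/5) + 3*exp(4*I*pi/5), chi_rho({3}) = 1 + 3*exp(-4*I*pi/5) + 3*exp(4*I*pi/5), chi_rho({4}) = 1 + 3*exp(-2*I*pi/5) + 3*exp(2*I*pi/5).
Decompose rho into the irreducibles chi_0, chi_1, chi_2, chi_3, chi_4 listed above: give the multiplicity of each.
Multiplicities: chi_0: 1, chi_1: 3, chi_2: 0, chi_3: 0, chi_4: 3.

Justification: Use <chi_rho, chi> = (1/|G|) sum_C |C| * chi_rho(C) * conj(chi(C)) with |G| = 5 for each irreducible chi in the table:
  <chi_rho, chi_0> = (1/5)[1*(7)*conj(1) + 1*(1 + 3*exp(-2*I*pi/5) + 3*exp(2*I*pi/5))*conj(1) + 1*(1 + 3*exp(-4*I*pi/5) + 3*exp(4*I*pi/5))*conj(1) + 1*(1 + 3*exp(-4*I*pi/5) + 3*exp(4*I*pi/5))*conj(1) + 1*(1 + 3*exp(-2*I*pi/5) + 3*exp(2*I*pi/5))*conj(1)]
      = (1/5)[(7) + (1 + 3*exp(-2*I*pi/5) + 3*exp(2*I*pi/5)) + (1 + 3*exp(-4*I*pi/5) + 3*exp(4*I*pi/5)) + (1 + 3*exp(-4*I*pi/5) + 3*exp(4*I*pi/5)) + (1 + 3*exp(-2*I*pi/5) + 3*exp(2*I*pi/5))] = 5/5 = 1
  <chi_rho, chi_1> = (1/5)[1*(7)*conj(1) + 1*(1 + 3*exp(-2*I*pi/5) + 3*exp(2*I*pi/5))*conj(exp(2*I*pi/5)) + 1*(1 + 3*exp(-4*I*pi/5) + 3*exp(4*I*pi/5))*conj(exp(4*I*pi/5)) + 1*(1 + 3*exp(-4*I*pi/5) + 3*exp(4*I*pi/5))*conj(exp(-4*I*pi/5)) + 1*(1 + 3*exp(-2*I*pi/5) + 3*exp(2*I*pi/5))*conj(exp(-2*I*pi/5))]
      = (1/5)[(7) + (3 + 3*exp(-4*I*pi/5) + exp(-2*I*pi/5)) + (3 + exp(-4*I*pi/5) + 3*exp(2*I*pi/5)) + (3 + 3*exp(-2*I*pi/5) + exp(4*I*pi/5)) + (3 + exp(2*I*pi/5) + 3*exp(4*I*pi/5))] = 15/5 = 3
  <chi_rho, chi_2> = (1/5)[1*(7)*conj(1) + 1*(1 + 3*exp(-2*I*pi/5) + 3*exp(2*I*pi/5))*conj(exp(4*I*pi/5)) + 1*(1 + 3*exp(-4*I*pi/5) + 3*exp(4*I*pi/5))*conj(exp(-2*I*pi/5)) + 1*(1 + 3*exp(-4*I*pi/5) + 3*exp(4*I*pi/5))*conj(exp(2*I*pi/5)) + 1*(1 + 3*exp(-2*I*pi/5) + 3*exp(2*I*pi/5))*conj(exp(-4*I*pi/5))]
      = (1/5)[(7) + (3*exp(-2*I*pi/5) + exp(-4*I*pi/5) + 3*exp(4*I*pi/5)) + (3*exp(-2*I*pi/5) + 3*exp(-4*I*pi/5) + exp(2*I*pi/5)) + (exp(-2*I*pi/5) + 3*exp(4*I*pi/5) + 3*exp(2*I*pi/5)) + (3*exp(-4*I*pi/5) + exp(4*I*pi/5) + 3*exp(2*I*pi/5))] = 0/5 = 0
  <chi_rho, chi_3> = (1/5)[1*(7)*conj(1) + 1*(1 + 3*exp(-2*I*pi/5) + 3*exp(2*I*pi/5))*conj(exp(-4*I*pi/5)) + 1*(1 + 3*exp(-4*I*pi/5) + 3*exp(4*I*pi/5))*conj(exp(2*I*pi/5)) + 1*(1 + 3*exp(-4*I*pi/5) + 3*exp(4*I*pi/5))*conj(exp(-2*I*pi/5)) + 1*(1 + 3*exp(-2*I*pi/5) + 3*exp(2*I*pi/5))*conj(exp(4*I*pi/5))]
      = (1/5)[(7) + (3*exp(-4*I*pi/5) + exp(4*I*pi/5) + 3*exp(2*I*pi/5)) + (exp(-2*I*pi/5) + 3*exp(4*I*pi/5) + 3*exp(2*I*pi/5)) + (3*exp(-2*I*pi/5) + 3*exp(-4*I*pi/5) + exp(2*I*pi/5)) + (3*exp(-2*I*pi/5) + exp(-4*I*pi/5) + 3*exp(4*I*pi/5))] = 0/5 = 0
  <chi_rho, chi_4> = (1/5)[1*(7)*conj(1) + 1*(1 + 3*exp(-2*I*pi/5) + 3*exp(2*I*pi/5))*conj(exp(-2*I*pi/5)) + 1*(1 + 3*exp(-4*I*pi/5) + 3*exp(4*I*pi/5))*conj(exp(-4*I*pi/5)) + 1*(1 + 3*exp(-4*I*pi/5) + 3*exp(4*I*pi/5))*conj(exp(4*I*pi/5)) + 1*(1 + 3*exp(-2*I*pi/5) + 3*exp(2*I*pi/5))*conj(exp(2*I*pi/5))]
      = (1/5)[(7) + (3 + exp(2*I*pi/5) + 3*exp(4*I*pi/5)) + (3 + 3*exp(-2*I*pi/5) + exp(4*I*pi/5)) + (3 + exp(-4*I*pi/5) + 3*exp(2*I*pi/5)) + (3 + 3*exp(-4*I*pi/5) + exp(-2*I*pi/5))] = 15/5 = 3
(Exp terms are combined using exp(i*s)*conj(exp(i*t)) = exp(i*(s-t)), and sums of them are collapsed using the identity that for every m > 1 the m distinct m-th roots of unity sum to 0, e.g. 1 + exp(2*I*pi/3) + exp(-2*I*pi/3) = 0.)
Dimension check: dim(rho) = sum (mult * dim) = 1*1 + 3*1 + 0*1 + 0*1 + 3*1 = 7 = chi_rho(e) = 7.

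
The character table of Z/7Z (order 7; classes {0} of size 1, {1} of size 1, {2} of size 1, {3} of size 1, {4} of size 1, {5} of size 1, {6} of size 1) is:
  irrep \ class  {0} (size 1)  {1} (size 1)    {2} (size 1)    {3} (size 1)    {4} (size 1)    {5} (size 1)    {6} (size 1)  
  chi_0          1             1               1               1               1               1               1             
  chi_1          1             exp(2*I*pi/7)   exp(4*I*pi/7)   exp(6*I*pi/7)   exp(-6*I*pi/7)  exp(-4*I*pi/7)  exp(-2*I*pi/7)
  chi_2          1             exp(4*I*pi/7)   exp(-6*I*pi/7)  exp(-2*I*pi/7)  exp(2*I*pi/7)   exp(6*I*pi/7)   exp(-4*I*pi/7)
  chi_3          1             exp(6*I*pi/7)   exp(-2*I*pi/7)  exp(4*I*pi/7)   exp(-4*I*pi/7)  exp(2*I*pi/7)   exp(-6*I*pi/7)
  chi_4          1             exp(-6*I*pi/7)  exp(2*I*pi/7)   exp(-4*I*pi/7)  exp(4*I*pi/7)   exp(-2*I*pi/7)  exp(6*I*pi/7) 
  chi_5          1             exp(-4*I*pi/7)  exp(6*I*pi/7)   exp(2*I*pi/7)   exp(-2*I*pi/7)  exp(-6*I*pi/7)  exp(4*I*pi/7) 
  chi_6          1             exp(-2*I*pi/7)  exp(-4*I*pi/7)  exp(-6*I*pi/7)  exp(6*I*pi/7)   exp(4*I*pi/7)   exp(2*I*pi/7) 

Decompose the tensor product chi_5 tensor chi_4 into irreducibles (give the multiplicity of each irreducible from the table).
chi_5 tensor chi_4 = chi_2 (all other irreducibles have multiplicity 0).

Justification: The character of a tensor product is the pointwise product (chi_5 * chi_4)(C) = chi_5(C) * chi_4(C):
  {0}: (1)*(1), {1}: (exp(-4*I*pi/7))*(exp(-6*I*pi/7)), {2}: (exp(6*I*pi/7))*(exp(2*I*pi/7)), {3}: (exp(2*I*pi/7))*(exp(-4*I*pi/7)), {4}: (exp(-2*I*pi/7))*(exp(4*I*pi/7)), {5}: (exp(-6*I*pi/7))*(exp(-2*I*pi/7)), {6}: (exp(4*I*pi/7))*(exp(6*I*pi/7))
so (chi_5 * chi_4) takes values
  {0} -> 1, {1} -> exp(4*I*pi/7), {2} -> exp(-6*I*pi/7), {3} -> exp(-2*I*pi/7), {4} -> exp(2*I*pi/7), {5} -> exp(6*I*pi/7), {6} -> exp(-4*I*pi/7).
Now take the inner product of this character with each irreducible chi from the table, <chi_5*chi_4, chi> = (1/7) sum_C |C| (chi_5*chi_4)(C) conj(chi(C)):
  <chi_5*chi_4, chi_0> = (1/7)[1*(1)*conj(1) + 1*(exp(4*I*pi/7))*conj(1) + 1*(exp(-6*I*pi/7))*conj(1) + 1*(exp(-2*I*pi/7))*conj(1) + 1*(exp(2*I*pi/7))*conj(1) + 1*(exp(6*I*pi/7))*conj(1) + 1*(exp(-4*I*pi/7))*conj(1)]
      = (1/7)[(1) + (exp(4*I*pi/7)) + (exp(-6*I*pi/7)) + (exp(-2*I*pi/7)) + (exp(2*I*pi/7)) + (exp(6*I*pi/7)) + (exp(-4*I*pi/7))] = 0/7 = 0
  <chi_5*chi_4, chi_1> = (1/7)[1*(1)*conj(1) + 1*(exp(4*I*pi/7))*conj(exp(2*I*pi/7)) + 1*(exp(-6*I*pi/7))*conj(exp(4*I*pi/7)) + 1*(exp(-2*I*pi/7))*conj(exp(6*I*pi/7)) + 1*(exp(2*I*pi/7))*conj(exp(-6*I*pi/7)) + 1*(exp(6*I*pi/7))*conj(exp(-4*I*pi/7)) + 1*(exp(-4*I*pi/7))*conj(exp(-2*I*pi/7))]
      = (1/7)[(1) + (exp(2*I*pi/7)) + (exp(4*I*pi/7)) + (exp(6*I*pi/7)) + (exp(-6*I*pi/7)) + (exp(-4*I*pi/7)) + (exp(-2*I*pi/7))] = 0/7 = 0
  <chi_5*chi_4, chi_2> = (1/7)[1*(1)*conj(1) + 1*(exp(4*I*pi/7))*conj(exp(4*I*pi/7)) + 1*(exp(-6*I*pi/7))*conj(exp(-6*I*pi/7)) + 1*(exp(-2*I*pi/7))*conj(exp(-2*I*pi/7)) + 1*(exp(2*I*pi/7))*conj(exp(2*I*pi/7)) + 1*(exp(6*I*pi/7))*conj(exp(6*I*pi/7)) + 1*(exp(-4*I*pi/7))*conj(exp(-4*I*pi/7))]
      = (1/7)[(1) + (1) + (1) + (1) + (1) + (1) + (1)] = 7/7 = 1
  <chi_5*chi_4, chi_3> = (1/7)[1*(1)*conj(1) + 1*(exp(4*I*pi/7))*conj(exp(6*I*pi/7)) + 1*(exp(-6*I*pi/7))*conj(exp(-2*I*pi/7)) + 1*(exp(-2*I*pi/7))*conj(exp(4*I*pi/7)) + 1*(exp(2*I*pi/7))*conj(exp(-4*I*pi/7)) + 1*(exp(6*I*pi/7))*conj(exp(2*I*pi/7)) + 1*(exp(-4*I*pi/7))*conj(exp(-6*I*pi/7))]
      = (1/7)[(1) + (exp(-2*I*pi/7)) + (exp(-4*I*pi/7)) + (exp(-6*I*pi/7)) + (exp(6*I*pi/7)) + (exp(4*I*pi/7)) + (exp(2*I*pi/7))] = 0/7 = 0
  <chi_5*chi_4, chi_4> = (1/7)[1*(1)*conj(1) + 1*(exp(4*I*pi/7))*conj(exp(-6*I*pi/7)) + 1*(exp(-6*I*pi/7))*conj(exp(2*I*pi/7)) + 1*(exp(-2*I*pi/7))*conj(exp(-4*I*pi/7)) + 1*(exp(2*I*pi/7))*conj(exp(4*I*pi/7)) + 1*(exp(6*I*pi/7))*conj(exp(-2*I*pi/7)) + 1*(exp(-4*I*pi/7))*conj(exp(6*I*pi/7))]
      = (1/7)[(1) + (exp(-4*I*pi/7)) + (exp(6*I*pi/7)) + (exp(2*I*pi/7)) + (exp(-2*I*pi/7)) + (exp(-6*I*pi/7)) + (exp(4*I*pi/7))] = 0/7 = 0
  <chi_5*chi_4, chi_5> = (1/7)[1*(1)*conj(1) + 1*(exp(4*I*pi/7))*conj(exp(-4*I*pi/7)) + 1*(exp(-6*I*pi/7))*conj(exp(6*I*pi/7)) + 1*(exp(-2*I*pi/7))*conj(exp(2*I*pi/7)) + 1*(exp(2*I*pi/7))*conj(exp(-2*I*pi/7)) + 1*(exp(6*I*pi/7))*conj(exp(-6*I*pi/7)) + 1*(exp(-4*I*pi/7))*conj(exp(4*I*pi/7))]
      = (1/7)[(1) + (exp(-6*I*pi/7)) + (exp(2*I*pi/7)) + (exp(-4*I*pi/7)) + (exp(4*I*pi/7)) + (exp(-2*I*pi/7)) + (exp(6*I*pi/7))] = 0/7 = 0
  <chi_5*chi_4, chi_6> = (1/7)[1*(1)*conj(1) + 1*(exp(4*I*pi/7))*conj(exp(-2*I*pi/7)) + 1*(exp(-6*I*pi/7))*conj(exp(-4*I*pi/7)) + 1*(exp(-2*I*pi/7))*conj(exp(-6*I*pi/7)) + 1*(exp(2*I*pi/7))*conj(exp(6*I*pi/7)) + 1*(exp(6*I*pi/7))*conj(exp(4*I*pi/7)) + 1*(exp(-4*I*pi/7))*conj(exp(2*I*pi/7))]
      = (1/7)[(1) + (exp(6*I*pi/7)) + (exp(-2*I*pi/7)) + (exp(4*I*pi/7)) + (exp(-4*I*pi/7)) + (exp(2*I*pi/7)) + (exp(-6*I*pi/7))] = 0/7 = 0
(Exp terms are combined using exp(i*s)*conj(exp(i*t)) = exp(i*(s-t)), and sums of them are collapsed using the identity that for every m > 1 the m distinct m-th roots of unity sum to 0, e.g. 1 + exp(2*I*pi/3) + exp(-2*I*pi/3) = 0.)
Hence the multiplicities are chi_2: 1. Dimension check: dim(chi_5)*dim(chi_4) = 1*1 = 1 and sum (mult * dim) = 1*1 = 1.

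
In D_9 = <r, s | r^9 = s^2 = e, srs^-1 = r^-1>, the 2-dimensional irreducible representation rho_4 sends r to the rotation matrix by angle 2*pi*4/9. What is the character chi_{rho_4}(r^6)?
chi_{rho_4}(r^6) = 2*cos(2*pi*4*6/9) = -1

Justification: rho_4(r^6) is rotation by angle 2*pi*4*6/9, whose trace is 2*cos(2*pi*4*6/9) = -1.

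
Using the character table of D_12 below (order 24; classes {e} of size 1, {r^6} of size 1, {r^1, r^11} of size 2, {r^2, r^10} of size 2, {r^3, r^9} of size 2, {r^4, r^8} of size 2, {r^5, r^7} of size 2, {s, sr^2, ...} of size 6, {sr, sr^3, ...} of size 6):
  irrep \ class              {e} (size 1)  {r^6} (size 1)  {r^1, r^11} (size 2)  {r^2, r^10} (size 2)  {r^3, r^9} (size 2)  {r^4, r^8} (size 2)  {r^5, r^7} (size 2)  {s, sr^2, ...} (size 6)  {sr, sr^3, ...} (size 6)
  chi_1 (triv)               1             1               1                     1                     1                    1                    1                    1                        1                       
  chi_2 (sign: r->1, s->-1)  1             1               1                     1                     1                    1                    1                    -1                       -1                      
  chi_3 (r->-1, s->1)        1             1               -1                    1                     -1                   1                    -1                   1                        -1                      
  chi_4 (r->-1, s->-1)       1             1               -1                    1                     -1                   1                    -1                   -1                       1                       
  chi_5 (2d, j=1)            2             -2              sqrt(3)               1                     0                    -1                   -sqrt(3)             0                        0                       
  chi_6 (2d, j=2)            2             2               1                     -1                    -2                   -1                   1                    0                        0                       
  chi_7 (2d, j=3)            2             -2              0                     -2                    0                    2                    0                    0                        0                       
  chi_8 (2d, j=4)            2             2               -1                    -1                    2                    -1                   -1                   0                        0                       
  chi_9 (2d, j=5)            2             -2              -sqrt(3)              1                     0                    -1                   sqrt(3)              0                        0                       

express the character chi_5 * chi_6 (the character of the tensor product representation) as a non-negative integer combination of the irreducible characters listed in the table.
chi_5 tensor chi_6 = chi_5 + chi_7 (all other irreducibles have multiplicity 0).

Proof sketch: The character of a tensor product is the pointwise product (chi_5 * chi_6)(C) = chi_5(C) * chi_6(C):
  {e}: (2)*(2), {r^6}: (-2)*(2), {r^1, r^11}: (sqrt(3))*(1), {r^2, r^10}: (1)*(-1), {r^3, r^9}: (0)*(-2), {r^4, r^8}: (-1)*(-1), {r^5, r^7}: (-sqrt(3))*(1), {s, sr^2, ...}: (0)*(0), {sr, sr^3, ...}: (0)*(0)
so (chi_5 * chi_6) takes values
  {e} -> 4, {r^6} -> -4, {r^1, r^11} -> sqrt(3), {r^2, r^10} -> -1, {r^3, r^9} -> 0, {r^4, r^8} -> 1, {r^5, r^7} -> -sqrt(3), {s, sr^2, ...} -> 0, {sr, sr^3, ...} -> 0.
Now take the inner product of this character with each irreducible chi from the table, <chi_5*chi_6, chi> = (1/24) sum_C |C| (chi_5*chi_6)(C) conj(chi(C)):
  <chi_5*chi_6, chi_1> = (1/24)[1*(4)*conj(1) + 1*(-4)*conj(1) + 2*(sqrt(3))*conj(1) + 2*(-1)*conj(1) + 2*(0)*conj(1) + 2*(1)*conj(1) + 2*(-sqrt(3))*conj(1) + 6*(0)*conj(1) + 6*(0)*conj(1)]
      = (1/24)[(4) + (-4) + (2*sqrt(3)) + (-2) + (0) + (2) + (-2*sqrt(3)) + (0) + (0)] = 0/24 = 0
  <chi_5*chi_6, chi_2> = (1/24)[1*(4)*conj(1) + 1*(-4)*conj(1) + 2*(sqrt(3))*conj(1) + 2*(-1)*conj(1) + 2*(0)*conj(1) + 2*(1)*conj(1) + 2*(-sqrt(3))*conj(1) + 6*(0)*conj(-1) + 6*(0)*conj(-1)]
      = (1/24)[(4) + (-4) + (2*sqrt(3)) + (-2) + (0) + (2) + (-2*sqrt(3)) + (0) + (0)] = 0/24 = 0
  <chi_5*chi_6, chi_3> = (1/24)[1*(4)*conj(1) + 1*(-4)*conj(1) + 2*(sqrt(3))*conj(-1) + 2*(-1)*conj(1) + 2*(0)*conj(-1) + 2*(1)*conj(1) + 2*(-sqrt(3))*conj(-1) + 6*(0)*conj(1) + 6*(0)*conj(-1)]
      = (1/24)[(4) + (-4) + (-2*sqrt(3)) + (-2) + (0) + (2) + (2*sqrt(3)) + (0) + (0)] = 0/24 = 0
  <chi_5*chi_6, chi_4> = (1/24)[1*(4)*conj(1) + 1*(-4)*conj(1) + 2*(sqrt(3))*conj(-1) + 2*(-1)*conj(1) + 2*(0)*conj(-1) + 2*(1)*conj(1) + 2*(-sqrt(3))*conj(-1) + 6*(0)*conj(-1) + 6*(0)*conj(1)]
      = (1/24)[(4) + (-4) + (-2*sqrt(3)) + (-2) + (0) + (2) + (2*sqrt(3)) + (0) + (0)] = 0/24 = 0
  <chi_5*chi_6, chi_5> = (1/24)[1*(4)*conj(2) + 1*(-4)*conj(-2) + 2*(sqrt(3))*conj(sqrt(3)) + 2*(-1)*conj(1) + 2*(0)*conj(0) + 2*(1)*conj(-1) + 2*(-sqrt(3))*conj(-sqrt(3)) + 6*(0)*conj(0) + 6*(0)*conj(0)]
      = (1/24)[(8) + (8) + (6) + (-2) + (0) + (-2) + (6) + (0) + (0)] = 24/24 = 1
  <chi_5*chi_6, chi_6> = (1/24)[1*(4)*conj(2) + 1*(-4)*conj(2) + 2*(sqrt(3))*conj(1) + 2*(-1)*conj(-1) + 2*(0)*conj(-2) + 2*(1)*conj(-1) + 2*(-sqrt(3))*conj(1) + 6*(0)*conj(0) + 6*(0)*conj(0)]
      = (1/24)[(8) + (-8) + (2*sqrt(3)) + (2) + (0) + (-2) + (-2*sqrt(3)) + (0) + (0)] = 0/24 = 0
  <chi_5*chi_6, chi_7> = (1/24)[1*(4)*conj(2) + 1*(-4)*conj(-2) + 2*(sqrt(3))*conj(0) + 2*(-1)*conj(-2) + 2*(0)*conj(0) + 2*(1)*conj(2) + 2*(-sqrt(3))*conj(0) + 6*(0)*conj(0) + 6*(0)*conj(0)]
      = (1/24)[(8) + (8) + (0) + (4) + (0) + (4) + (0) + (0) + (0)] = 24/24 = 1
  <chi_5*chi_6, chi_8> = (1/24)[1*(4)*conj(2) + 1*(-4)*conj(2) + 2*(sqrt(3))*conj(-1) + 2*(-1)*conj(-1) + 2*(0)*conj(2) + 2*(1)*conj(-1) + 2*(-sqrt(3))*conj(-1) + 6*(0)*conj(0) + 6*(0)*conj(0)]
      = (1/24)[(8) + (-8) + (-2*sqrt(3)) + (2) + (0) + (-2) + (2*sqrt(3)) + (0) + (0)] = 0/24 = 0
  <chi_5*chi_6, chi_9> = (1/24)[1*(4)*conj(2) + 1*(-4)*conj(-2) + 2*(sqrt(3))*conj(-sqrt(3)) + 2*(-1)*conj(1) + 2*(0)*conj(0) + 2*(1)*conj(-1) + 2*(-sqrt(3))*conj(sqrt(3)) + 6*(0)*conj(0) + 6*(0)*conj(0)]
      = (1/24)[(8) + (8) + (-6) + (-2) + (0) + (-2) + (-6) + (0) + (0)] = 0/24 = 0
Hence the multiplicities are chi_5: 1, chi_7: 1. Dimension check: dim(chi_5)*dim(chi_6) = 2*2 = 4 and sum (mult * dim) = 1*2 + 1*2 = 4.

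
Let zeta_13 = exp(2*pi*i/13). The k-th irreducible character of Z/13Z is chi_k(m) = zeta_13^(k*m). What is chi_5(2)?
chi_5(2) = zeta_13^10 = exp(-6*I*pi/13)

Reasoning: chi_5(2) = zeta_13^(5*2) = zeta_13^10. Since zeta_13^13 = 1, this equals zeta_13^10 = exp(2*pi*i*10/13) = exp(-6*I*pi/13).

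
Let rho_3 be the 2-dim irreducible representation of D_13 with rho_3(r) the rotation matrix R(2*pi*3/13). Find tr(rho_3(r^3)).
chi_{rho_3}(r^3) = 2*cos(2*pi*3*3/13) = -2*cos(5*pi/13)

rho_3(r^3) is rotation by angle 2*pi*3*3/13, whose trace is 2*cos(2*pi*3*3/13) = -2*cos(5*pi/13).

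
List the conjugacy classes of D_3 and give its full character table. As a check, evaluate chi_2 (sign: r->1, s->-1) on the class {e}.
Conjugacy classes: {e} of size 1, {r^1, r^2} of size 2, {s, sr, ..., sr^2} of size 3.
Character table:
  irrep \ class              {e} (size 1)  {r^1, r^2} (size 2)  {s, sr, ..., sr^2} (size 3)
  chi_1 (triv)               1             1                    1                          
  chi_2 (sign: r->1, s->-1)  1             1                    -1                         
  chi_3 (2d, j=1)            2             -1                   0                          

Spot check: chi_2 (sign: r->1, s->-1) on {e} = 1.

D_3 has order 2*3 = 6 with 3 conjugacy classes, hence 3 irreducibles. Sum of squared dims 1 + 1 + 4 = 6 = |G|. Linear characters come from the abelianisation; the 2-dimensional irreps have character r^k -> 2*cos(2*pi*j*k/3), reflections -> 0.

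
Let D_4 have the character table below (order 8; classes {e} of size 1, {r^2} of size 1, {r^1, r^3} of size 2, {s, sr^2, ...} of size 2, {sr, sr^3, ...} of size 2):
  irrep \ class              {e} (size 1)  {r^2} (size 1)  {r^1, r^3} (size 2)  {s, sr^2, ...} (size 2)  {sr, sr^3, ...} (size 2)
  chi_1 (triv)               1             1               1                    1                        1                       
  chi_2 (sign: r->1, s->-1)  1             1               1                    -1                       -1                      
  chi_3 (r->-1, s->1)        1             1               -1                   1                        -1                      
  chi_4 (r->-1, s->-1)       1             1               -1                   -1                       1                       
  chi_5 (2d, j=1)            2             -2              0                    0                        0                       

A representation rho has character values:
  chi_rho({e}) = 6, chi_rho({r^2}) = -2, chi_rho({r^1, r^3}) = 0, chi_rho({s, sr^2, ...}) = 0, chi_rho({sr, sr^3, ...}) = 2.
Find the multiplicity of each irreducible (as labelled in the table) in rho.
Multiplicities: chi_1: 1, chi_2: 0, chi_3: 0, chi_4: 1, chi_5: 2.

Working: Use <chi_rho, chi> = (1/|G|) sum_C |C| * chi_rho(C) * conj(chi(C)) with |G| = 8 for each irreducible chi in the table:
  <chi_rho, chi_1> = (1/8)[1*(6)*conj(1) + 1*(-2)*conj(1) + 2*(0)*conj(1) + 2*(0)*conj(1) + 2*(2)*conj(1)]
      = (1/8)[(6) + (-2) + (0) + (0) + (4)] = 8/8 = 1
  <chi_rho, chi_2> = (1/8)[1*(6)*conj(1) + 1*(-2)*conj(1) + 2*(0)*conj(1) + 2*(0)*conj(-1) + 2*(2)*conj(-1)]
      = (1/8)[(6) + (-2) + (0) + (0) + (-4)] = 0/8 = 0
  <chi_rho, chi_3> = (1/8)[1*(6)*conj(1) + 1*(-2)*conj(1) + 2*(0)*conj(-1) + 2*(0)*conj(1) + 2*(2)*conj(-1)]
      = (1/8)[(6) + (-2) + (0) + (0) + (-4)] = 0/8 = 0
  <chi_rho, chi_4> = (1/8)[1*(6)*conj(1) + 1*(-2)*conj(1) + 2*(0)*conj(-1) + 2*(0)*conj(-1) + 2*(2)*conj(1)]
      = (1/8)[(6) + (-2) + (0) + (0) + (4)] = 8/8 = 1
  <chi_rho, chi_5> = (1/8)[1*(6)*conj(2) + 1*(-2)*conj(-2) + 2*(0)*conj(0) + 2*(0)*conj(0) + 2*(2)*conj(0)]
      = (1/8)[(12) + (4) + (0) + (0) + (0)] = 16/8 = 2
Dimension check: dim(rho) = sum (mult * dim) = 1*1 + 0*1 + 0*1 + 1*1 + 2*2 = 6 = chi_rho(e) = 6.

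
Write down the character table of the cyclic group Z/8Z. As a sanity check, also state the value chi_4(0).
Character table of Z/8Z (irreps indexed chi_0,...,chi_7 with chi_k(m) = zeta_8^(k*m), zeta_8 = exp(2*pi*i/8)):
  irrep \ class  {0} (size 1)  {1} (size 1)    {2} (size 1)  {3} (size 1)    {4} (size 1)  {5} (size 1)    {6} (size 1)  {7} (size 1)  
  chi_0          1             1               1             1               1             1               1             1             
  chi_1          1             exp(I*pi/4)     I             exp(3*I*pi/4)   -1            exp(-3*I*pi/4)  -I            exp(-I*pi/4)  
  chi_2          1             I               -1            -I              1             I               -1            -I            
  chi_3          1             exp(3*I*pi/4)   -I            exp(I*pi/4)     -1            exp(-I*pi/4)    I             exp(-3*I*pi/4)
  chi_4          1             -1              1             -1              1             -1              1             -1            
  chi_5          1             exp(-3*I*pi/4)  I             exp(-I*pi/4)    -1            exp(I*pi/4)     -I            exp(3*I*pi/4) 
  chi_6          1             -I              -1            I               1             -I              -1            I             
  chi_7          1             exp(-I*pi/4)    -I            exp(-3*I*pi/4)  -1            exp(3*I*pi/4)   I             exp(I*pi/4)   

Spot check: chi_4(0) = zeta_8^(4*0) = zeta_8^0 = 1.

Reasoning: Z/8Z is abelian, so all 8 irreducible complex representations are 1-dimensional. They are given by chi_k(m) = zeta_8^(k*m) for k = 0,...,7. Row orthogonality: sum_m chi_k(m) conj(chi_l(m)) = 8 * [k = l].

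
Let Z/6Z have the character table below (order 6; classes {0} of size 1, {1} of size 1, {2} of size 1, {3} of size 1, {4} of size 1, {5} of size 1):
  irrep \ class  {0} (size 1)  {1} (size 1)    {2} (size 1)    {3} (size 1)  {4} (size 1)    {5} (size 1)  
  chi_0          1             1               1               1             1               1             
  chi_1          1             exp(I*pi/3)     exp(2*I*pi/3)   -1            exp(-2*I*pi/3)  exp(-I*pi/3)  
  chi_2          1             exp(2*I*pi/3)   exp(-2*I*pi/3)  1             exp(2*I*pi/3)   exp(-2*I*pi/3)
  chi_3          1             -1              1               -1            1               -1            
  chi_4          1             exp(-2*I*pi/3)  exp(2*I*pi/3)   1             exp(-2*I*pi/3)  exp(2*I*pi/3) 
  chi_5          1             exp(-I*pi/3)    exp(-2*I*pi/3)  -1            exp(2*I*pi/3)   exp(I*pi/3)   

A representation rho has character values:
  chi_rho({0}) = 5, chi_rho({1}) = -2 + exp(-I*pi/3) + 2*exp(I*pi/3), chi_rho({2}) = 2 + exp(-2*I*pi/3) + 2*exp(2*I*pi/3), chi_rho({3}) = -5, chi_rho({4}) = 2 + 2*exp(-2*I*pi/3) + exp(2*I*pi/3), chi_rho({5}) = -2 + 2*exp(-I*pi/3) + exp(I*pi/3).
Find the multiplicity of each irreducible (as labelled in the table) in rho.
Multiplicities: chi_0: 0, chi_1: 2, chi_2: 0, chi_3: 2, chi_4: 0, chi_5: 1.

Derivation: Use <chi_rho, chi> = (1/|G|) sum_C |C| * chi_rho(C) * conj(chi(C)) with |G| = 6 for each irreducible chi in the table:
  <chi_rho, chi_0> = (1/6)[1*(5)*conj(1) + 1*(-2 + exp(-I*pi/3) + 2*exp(I*pi/3))*conj(1) + 1*(2 + exp(-2*I*pi/3) + 2*exp(2*I*pi/3))*conj(1) + 1*(-5)*conj(1) + 1*(2 + 2*exp(-2*I*pi/3) + exp(2*I*pi/3))*conj(1) + 1*(-2 + 2*exp(-I*pi/3) + exp(I*pi/3))*conj(1)]
      = (1/6)[(5) + (-2 + exp(-I*pi/3) + 2*exp(I*pi/3)) + (2 + exp(-2*I*pi/3) + 2*exp(2*I*pi/3)) + (-5) + (2 + 2*exp(-2*I*pi/3) + exp(2*I*pi/3)) + (-2 + 2*exp(-I*pi/3) + exp(I*pi/3))] = 0/6 = 0
  <chi_rho, chi_1> = (1/6)[1*(5)*conj(1) + 1*(-2 + exp(-I*pi/3) + 2*exp(I*pi/3))*conj(exp(I*pi/3)) + 1*(2 + exp(-2*I*pi/3) + 2*exp(2*I*pi/3))*conj(exp(2*I*pi/3)) + 1*(-5)*conj(-1) + 1*(2 + 2*exp(-2*I*pi/3) + exp(2*I*pi/3))*conj(exp(-2*I*pi/3)) + 1*(-2 + 2*exp(-I*pi/3) + exp(I*pi/3))*conj(exp(-I*pi/3))]
      = (1/6)[(5) + (2 + exp(-2*I*pi/3) - 2*exp(-I*pi/3)) + (2 + 2*exp(-2*I*pi/3) + exp(2*I*pi/3)) + (5) + (2 + exp(-2*I*pi/3) + 2*exp(2*I*pi/3)) + (2 - 2*exp(I*pi/3) + exp(2*I*pi/3))] = 12/6 = 2
  <chi_rho, chi_2> = (1/6)[1*(5)*conj(1) + 1*(-2 + exp(-I*pi/3) + 2*exp(I*pi/3))*conj(exp(2*I*pi/3)) + 1*(2 + exp(-2*I*pi/3) + 2*exp(2*I*pi/3))*conj(exp(-2*I*pi/3)) + 1*(-5)*conj(1) + 1*(2 + 2*exp(-2*I*pi/3) + exp(2*I*pi/3))*conj(exp(2*I*pi/3)) + 1*(-2 + 2*exp(-I*pi/3) + exp(I*pi/3))*conj(exp(-2*I*pi/3))]
      = (1/6)[(5) + (1) + (-1) + (-5) + (-1) + (1)] = 0/6 = 0
  <chi_rho, chi_3> = (1/6)[1*(5)*conj(1) + 1*(-2 + exp(-I*pi/3) + 2*exp(I*pi/3))*conj(-1) + 1*(2 + exp(-2*I*pi/3) + 2*exp(2*I*pi/3))*conj(1) + 1*(-5)*conj(-1) + 1*(2 + 2*exp(-2*I*pi/3) + exp(2*I*pi/3))*conj(1) + 1*(-2 + 2*exp(-I*pi/3) + exp(I*pi/3))*conj(-1)]
      = (1/6)[(5) + (2 - 2*exp(I*pi/3) - exp(-I*pi/3)) + (2 + exp(-2*I*pi/3) + 2*exp(2*I*pi/3)) + (5) + (2 + 2*exp(-2*I*pi/3) + exp(2*I*pi/3)) + (2 - exp(I*pi/3) - 2*exp(-I*pi/3))] = 12/6 = 2
  <chi_rho, chi_4> = (1/6)[1*(5)*conj(1) + 1*(-2 + exp(-I*pi/3) + 2*exp(I*pi/3))*conj(exp(-2*I*pi/3)) + 1*(2 + exp(-2*I*pi/3) + 2*exp(2*I*pi/3))*conj(exp(2*I*pi/3)) + 1*(-5)*conj(1) + 1*(2 + 2*exp(-2*I*pi/3) + exp(2*I*pi/3))*conj(exp(-2*I*pi/3)) + 1*(-2 + 2*exp(-I*pi/3) + exp(I*pi/3))*conj(exp(2*I*pi/3))]
      = (1/6)[(5) + (-2 - 2*exp(2*I*pi/3) + exp(I*pi/3)) + (2 + 2*exp(-2*I*pi/3) + exp(2*I*pi/3)) + (-5) + (2 + exp(-2*I*pi/3) + 2*exp(2*I*pi/3)) + (-2 + exp(-I*pi/3) - 2*exp(-2*I*pi/3))] = 0/6 = 0
  <chi_rho, chi_5> = (1/6)[1*(5)*conj(1) + 1*(-2 + exp(-I*pi/3) + 2*exp(I*pi/3))*conj(exp(-I*pi/3)) + 1*(2 + exp(-2*I*pi/3) + 2*exp(2*I*pi/3))*conj(exp(-2*I*pi/3)) + 1*(-5)*conj(-1) + 1*(2 + 2*exp(-2*I*pi/3) + exp(2*I*pi/3))*conj(exp(2*I*pi/3)) + 1*(-2 + 2*exp(-I*pi/3) + exp(I*pi/3))*conj(exp(I*pi/3))]
      = (1/6)[(5) + (-1) + (-1) + (5) + (-1) + (-1)] = 6/6 = 1
(Exp terms are combined using exp(i*s)*conj(exp(i*t)) = exp(i*(s-t)), and sums of them are collapsed using the identity that for every m > 1 the m distinct m-th roots of unity sum to 0, e.g. 1 + exp(2*I*pi/3) + exp(-2*I*pi/3) = 0.)
Dimension check: dim(rho) = sum (mult * dim) = 0*1 + 2*1 + 0*1 + 2*1 + 0*1 + 1*1 = 5 = chi_rho(e) = 5.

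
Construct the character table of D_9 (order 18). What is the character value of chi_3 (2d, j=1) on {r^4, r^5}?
Conjugacy classes: {e} of size 1, {r^1, r^8} of size 2, {r^2, r^7} of size 2, {r^3, r^6} of size 2, {r^4, r^5} of size 2, {s, sr, ..., sr^8} of size 9.
Character table:
  irrep \ class              {e} (size 1)  {r^1, r^8} (size 2)  {r^2, r^7} (size 2)  {r^3, r^6} (size 2)  {r^4, r^5} (size 2)  {s, sr, ..., sr^8} (size 9)
  chi_1 (triv)               1             1                    1                    1                    1                    1                          
  chi_2 (sign: r->1, s->-1)  1             1                    1                    1                    1                    -1                         
  chi_3 (2d, j=1)            2             2*cos(2*pi/9)        2*cos(4*pi/9)        -1                   -2*cos(pi/9)         0                          
  chi_4 (2d, j=2)            2             2*cos(4*pi/9)        -2*cos(pi/9)         -1                   2*cos(2*pi/9)        0                          
  chi_5 (2d, j=3)            2             -1                   -1                   2                    -1                   0                          
  chi_6 (2d, j=4)            2             -2*cos(pi/9)         2*cos(2*pi/9)        -1                   2*cos(4*pi/9)        0                          

Spot check: chi_3 (2d, j=1) on {r^4, r^5} = -2*cos(pi/9).

Derivation: D_9 has order 2*9 = 18 with 6 conjugacy classes, hence 6 irreducibles. Sum of squared dims 1 + 1 + 4 + 4 + 4 + 4 = 18 = |G|. Linear characters come from the abelianisation; the 2-dimensional irreps have character r^k -> 2*cos(2*pi*j*k/9), reflections -> 0.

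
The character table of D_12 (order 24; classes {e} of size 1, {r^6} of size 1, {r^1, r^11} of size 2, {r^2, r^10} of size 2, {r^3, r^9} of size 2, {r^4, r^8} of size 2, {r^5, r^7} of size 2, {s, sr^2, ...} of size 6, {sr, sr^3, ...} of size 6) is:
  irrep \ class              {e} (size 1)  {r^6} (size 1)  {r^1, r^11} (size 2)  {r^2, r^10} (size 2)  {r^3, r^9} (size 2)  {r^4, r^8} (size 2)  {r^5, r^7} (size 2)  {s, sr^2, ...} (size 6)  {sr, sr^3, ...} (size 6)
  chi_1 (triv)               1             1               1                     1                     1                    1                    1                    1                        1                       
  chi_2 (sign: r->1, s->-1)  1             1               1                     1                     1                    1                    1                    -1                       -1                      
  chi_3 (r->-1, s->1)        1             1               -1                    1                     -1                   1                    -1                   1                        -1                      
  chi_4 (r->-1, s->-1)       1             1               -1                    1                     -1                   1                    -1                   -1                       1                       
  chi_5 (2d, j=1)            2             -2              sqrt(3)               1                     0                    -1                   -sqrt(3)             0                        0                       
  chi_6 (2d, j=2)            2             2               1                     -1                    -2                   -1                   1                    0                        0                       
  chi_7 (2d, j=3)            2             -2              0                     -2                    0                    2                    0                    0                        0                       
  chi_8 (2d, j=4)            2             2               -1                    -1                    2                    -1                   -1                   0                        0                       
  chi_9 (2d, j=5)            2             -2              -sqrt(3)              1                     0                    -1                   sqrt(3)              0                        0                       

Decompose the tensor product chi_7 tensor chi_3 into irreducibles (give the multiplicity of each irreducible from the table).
chi_7 tensor chi_3 = chi_7 (all other irreducibles have multiplicity 0).

Why: The character of a tensor product is the pointwise product (chi_7 * chi_3)(C) = chi_7(C) * chi_3(C):
  {e}: (2)*(1), {r^6}: (-2)*(1), {r^1, r^11}: (0)*(-1), {r^2, r^10}: (-2)*(1), {r^3, r^9}: (0)*(-1), {r^4, r^8}: (2)*(1), {r^5, r^7}: (0)*(-1), {s, sr^2, ...}: (0)*(1), {sr, sr^3, ...}: (0)*(-1)
so (chi_7 * chi_3) takes values
  {e} -> 2, {r^6} -> -2, {r^1, r^11} -> 0, {r^2, r^10} -> -2, {r^3, r^9} -> 0, {r^4, r^8} -> 2, {r^5, r^7} -> 0, {s, sr^2, ...} -> 0, {sr, sr^3, ...} -> 0.
Now take the inner product of this character with each irreducible chi from the table, <chi_7*chi_3, chi> = (1/24) sum_C |C| (chi_7*chi_3)(C) conj(chi(C)):
  <chi_7*chi_3, chi_1> = (1/24)[1*(2)*conj(1) + 1*(-2)*conj(1) + 2*(0)*conj(1) + 2*(-2)*conj(1) + 2*(0)*conj(1) + 2*(2)*conj(1) + 2*(0)*conj(1) + 6*(0)*conj(1) + 6*(0)*conj(1)]
      = (1/24)[(2) + (-2) + (0) + (-4) + (0) + (4) + (0) + (0) + (0)] = 0/24 = 0
  <chi_7*chi_3, chi_2> = (1/24)[1*(2)*conj(1) + 1*(-2)*conj(1) + 2*(0)*conj(1) + 2*(-2)*conj(1) + 2*(0)*conj(1) + 2*(2)*conj(1) + 2*(0)*conj(1) + 6*(0)*conj(-1) + 6*(0)*conj(-1)]
      = (1/24)[(2) + (-2) + (0) + (-4) + (0) + (4) + (0) + (0) + (0)] = 0/24 = 0
  <chi_7*chi_3, chi_3> = (1/24)[1*(2)*conj(1) + 1*(-2)*conj(1) + 2*(0)*conj(-1) + 2*(-2)*conj(1) + 2*(0)*conj(-1) + 2*(2)*conj(1) + 2*(0)*conj(-1) + 6*(0)*conj(1) + 6*(0)*conj(-1)]
      = (1/24)[(2) + (-2) + (0) + (-4) + (0) + (4) + (0) + (0) + (0)] = 0/24 = 0
  <chi_7*chi_3, chi_4> = (1/24)[1*(2)*conj(1) + 1*(-2)*conj(1) + 2*(0)*conj(-1) + 2*(-2)*conj(1) + 2*(0)*conj(-1) + 2*(2)*conj(1) + 2*(0)*conj(-1) + 6*(0)*conj(-1) + 6*(0)*conj(1)]
      = (1/24)[(2) + (-2) + (0) + (-4) + (0) + (4) + (0) + (0) + (0)] = 0/24 = 0
  <chi_7*chi_3, chi_5> = (1/24)[1*(2)*conj(2) + 1*(-2)*conj(-2) + 2*(0)*conj(sqrt(3)) + 2*(-2)*conj(1) + 2*(0)*conj(0) + 2*(2)*conj(-1) + 2*(0)*conj(-sqrt(3)) + 6*(0)*conj(0) + 6*(0)*conj(0)]
      = (1/24)[(4) + (4) + (0) + (-4) + (0) + (-4) + (0) + (0) + (0)] = 0/24 = 0
  <chi_7*chi_3, chi_6> = (1/24)[1*(2)*conj(2) + 1*(-2)*conj(2) + 2*(0)*conj(1) + 2*(-2)*conj(-1) + 2*(0)*conj(-2) + 2*(2)*conj(-1) + 2*(0)*conj(1) + 6*(0)*conj(0) + 6*(0)*conj(0)]
      = (1/24)[(4) + (-4) + (0) + (4) + (0) + (-4) + (0) + (0) + (0)] = 0/24 = 0
  <chi_7*chi_3, chi_7> = (1/24)[1*(2)*conj(2) + 1*(-2)*conj(-2) + 2*(0)*conj(0) + 2*(-2)*conj(-2) + 2*(0)*conj(0) + 2*(2)*conj(2) + 2*(0)*conj(0) + 6*(0)*conj(0) + 6*(0)*conj(0)]
      = (1/24)[(4) + (4) + (0) + (8) + (0) + (8) + (0) + (0) + (0)] = 24/24 = 1
  <chi_7*chi_3, chi_8> = (1/24)[1*(2)*conj(2) + 1*(-2)*conj(2) + 2*(0)*conj(-1) + 2*(-2)*conj(-1) + 2*(0)*conj(2) + 2*(2)*conj(-1) + 2*(0)*conj(-1) + 6*(0)*conj(0) + 6*(0)*conj(0)]
      = (1/24)[(4) + (-4) + (0) + (4) + (0) + (-4) + (0) + (0) + (0)] = 0/24 = 0
  <chi_7*chi_3, chi_9> = (1/24)[1*(2)*conj(2) + 1*(-2)*conj(-2) + 2*(0)*conj(-sqrt(3)) + 2*(-2)*conj(1) + 2*(0)*conj(0) + 2*(2)*conj(-1) + 2*(0)*conj(sqrt(3)) + 6*(0)*conj(0) + 6*(0)*conj(0)]
      = (1/24)[(4) + (4) + (0) + (-4) + (0) + (-4) + (0) + (0) + (0)] = 0/24 = 0
Hence the multiplicities are chi_7: 1. Dimension check: dim(chi_7)*dim(chi_3) = 2*1 = 2 and sum (mult * dim) = 1*2 = 2.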